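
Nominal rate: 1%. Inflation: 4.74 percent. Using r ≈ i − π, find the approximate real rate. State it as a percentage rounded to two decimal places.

r ≈ i − π = 1% − 4.74% = -3.74%.

-3.74%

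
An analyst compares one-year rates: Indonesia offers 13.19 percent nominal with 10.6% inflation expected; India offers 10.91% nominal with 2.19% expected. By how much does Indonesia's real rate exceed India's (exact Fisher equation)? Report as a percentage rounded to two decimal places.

Indonesia: (1 + 0.1319)/(1 + 0.1060) − 1 = 2.3418%
India: (1 + 0.1091)/(1 + 0.0219) − 1 = 8.5331%
Differential = 2.3418% − 8.5331% = -6.1914% → -6.19%.

-6.19%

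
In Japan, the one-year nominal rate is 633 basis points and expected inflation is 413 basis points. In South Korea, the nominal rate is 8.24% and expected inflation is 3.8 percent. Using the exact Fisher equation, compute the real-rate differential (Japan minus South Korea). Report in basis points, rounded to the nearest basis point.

Japan: (1 + 0.0633)/(1 + 0.0413) − 1 = 2.1127%
South Korea: (1 + 0.0824)/(1 + 0.0380) − 1 = 4.2775%
Differential = 2.1127% − 4.2775% = -2.1647% → -216 basis points.

-216 basis points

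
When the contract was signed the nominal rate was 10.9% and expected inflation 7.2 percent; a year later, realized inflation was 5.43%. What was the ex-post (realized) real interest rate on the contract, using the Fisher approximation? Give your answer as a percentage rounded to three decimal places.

5.470%

Ex-post: 10.9% − 5.43% = 5.470%
So the realized real rate is 5.470%.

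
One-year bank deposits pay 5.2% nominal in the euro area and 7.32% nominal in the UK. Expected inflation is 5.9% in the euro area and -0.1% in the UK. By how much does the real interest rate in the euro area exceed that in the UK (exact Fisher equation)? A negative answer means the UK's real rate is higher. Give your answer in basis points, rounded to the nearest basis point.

-809 basis points

The euro area: (1 + 0.0520)/(1 + 0.0590) − 1 = -0.6610%
The UK: (1 + 0.0732)/(1 − 0.0010) − 1 = 7.4274%
Differential = -0.6610% − 7.4274% = -8.0884% → -809 basis points.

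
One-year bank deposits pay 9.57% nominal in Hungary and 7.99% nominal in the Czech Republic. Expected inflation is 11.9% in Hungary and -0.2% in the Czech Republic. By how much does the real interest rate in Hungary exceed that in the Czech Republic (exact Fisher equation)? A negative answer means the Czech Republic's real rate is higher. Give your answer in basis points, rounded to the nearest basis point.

-1029 basis points

Hungary: (1 + 0.0957)/(1 + 0.1190) − 1 = -2.0822%
The Czech Republic: (1 + 0.0799)/(1 − 0.0020) − 1 = 8.2064%
Differential = -2.0822% − 8.2064% = -10.2886% → -1029 basis points.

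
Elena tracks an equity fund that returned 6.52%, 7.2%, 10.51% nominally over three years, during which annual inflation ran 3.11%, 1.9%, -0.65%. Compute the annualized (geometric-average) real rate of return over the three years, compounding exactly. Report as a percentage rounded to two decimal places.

6.53%

Nominal growth factor = 1.0652 × 1.0720 × 1.1051 = 1.26190750
Price-level growth factor = 1.0311 × 1.0190 × 0.9935 = 1.04386141
Real growth factor = 1.26190750 / 1.04386141 = 1.20888414
Annualized real rate = 1.20888414^(1/3) − 1 = 6.5275% → 6.53%.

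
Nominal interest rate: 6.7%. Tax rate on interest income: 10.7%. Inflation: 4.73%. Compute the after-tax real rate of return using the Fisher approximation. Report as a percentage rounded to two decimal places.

After-tax nominal return = 6.7% × (1 − 0.107) = 5.9831%.
r ≈ 5.9831% − 4.73% → 1.25%.

1.25%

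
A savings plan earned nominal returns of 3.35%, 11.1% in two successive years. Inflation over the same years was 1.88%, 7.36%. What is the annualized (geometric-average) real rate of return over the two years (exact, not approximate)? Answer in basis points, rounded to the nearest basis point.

Compound the nominal returns: 1.0335 × 1.1110 = 1.14821850.
Compound inflation: 1.0188 × 1.0736 = 1.09378368.
Deflate: 1.14821850 / 1.09378368 = 1.04976745.
Annualized real rate = 1.04976745^(1/2) − 1 = 2.4582% → 246 basis points.

246 basis points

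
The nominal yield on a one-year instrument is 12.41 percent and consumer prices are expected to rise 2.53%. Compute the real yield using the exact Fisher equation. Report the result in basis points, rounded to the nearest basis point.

964 basis points

By the Fisher relation, 1 + r = (1 + i)/(1 + π).
1 + r = 1.12410 / 1.02530 = 1.096362
r = 1.096362 − 1 = 9.6362%, i.e. 964 basis points.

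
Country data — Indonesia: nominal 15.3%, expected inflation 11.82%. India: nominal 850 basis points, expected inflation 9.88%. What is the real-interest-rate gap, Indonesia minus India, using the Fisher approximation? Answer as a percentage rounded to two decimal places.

Indonesia: 15.3% − 11.82% = 3.480%
India: 8.5% − 9.88% = -1.380%
Differential = 4.860% → 4.86%.

4.86%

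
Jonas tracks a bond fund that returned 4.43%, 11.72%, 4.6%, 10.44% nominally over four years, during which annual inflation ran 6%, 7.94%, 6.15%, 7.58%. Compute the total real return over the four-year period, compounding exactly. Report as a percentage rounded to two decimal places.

Nominal growth factor = 1.0443 × 1.1172 × 1.0460 × 1.1044 = 1.347765
Price-level growth factor = 1.0600 × 1.0794 × 1.0615 × 1.0758 = 1.306591
Real growth factor = 1.347765 / 1.306591 = 1.031512
Total real return = 1.031512 − 1 → 3.15%.

3.15%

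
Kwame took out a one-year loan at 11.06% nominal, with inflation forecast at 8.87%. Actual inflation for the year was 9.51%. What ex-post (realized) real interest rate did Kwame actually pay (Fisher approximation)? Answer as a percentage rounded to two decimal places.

1.55%

Ex-post: 11.06% − 9.51% = 1.550%
So the realized real rate is 1.55%.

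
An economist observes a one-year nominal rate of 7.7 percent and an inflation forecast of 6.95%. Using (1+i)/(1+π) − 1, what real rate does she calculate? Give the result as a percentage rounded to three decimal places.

By the Fisher identity, 1 + r = (1 + i)/(1 + π).
1 + r = 1.07700 / 1.06950 = 1.007013
r = 1.007013 − 1 = 0.7013%, i.e. 0.701%.

0.701%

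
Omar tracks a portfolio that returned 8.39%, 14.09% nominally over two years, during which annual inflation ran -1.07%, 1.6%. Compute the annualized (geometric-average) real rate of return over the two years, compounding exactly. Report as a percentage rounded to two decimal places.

10.92%

Nominal growth factor = 1.0839 × 1.1409 = 1.23662151
Price-level growth factor = 0.9893 × 1.0160 = 1.00512880
Real growth factor = 1.23662151 / 1.00512880 = 1.23031149
Annualized real rate = 1.23031149^(1/2) − 1 = 10.9194% → 10.92%.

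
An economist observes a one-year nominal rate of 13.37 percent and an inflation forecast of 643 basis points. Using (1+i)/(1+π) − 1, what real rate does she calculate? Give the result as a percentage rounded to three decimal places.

6.521%

1 + r = 1.13370 / 1.06430 = 1.065207
r = 1.065207 − 1 = 6.5207%, i.e. 6.521%.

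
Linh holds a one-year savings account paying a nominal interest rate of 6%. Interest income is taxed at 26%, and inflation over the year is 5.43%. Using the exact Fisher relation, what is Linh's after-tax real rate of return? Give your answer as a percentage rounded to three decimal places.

-0.939%

After-tax nominal return = 6% × (1 − 0.26) = 4.4400%.
1 + r = 1.04440 / 1.05430 = 0.990610
After-tax real rate = 0.990610 − 1 → -0.939%.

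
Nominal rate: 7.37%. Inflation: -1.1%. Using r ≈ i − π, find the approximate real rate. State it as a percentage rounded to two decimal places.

r ≈ i − π = 7.37% − (-1.1%) = 8.47%.

8.47%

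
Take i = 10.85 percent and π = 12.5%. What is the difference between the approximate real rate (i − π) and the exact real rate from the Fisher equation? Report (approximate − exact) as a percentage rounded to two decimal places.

Approximate: r ≈ 10.850% − 12.500% = -1.6500%
Exact: (1 + 0.1085)/(1 + 0.1250) − 1 = -1.4667%
Error = -1.6500% − (-1.4667%) = -0.1833% → -0.18%.

-0.18%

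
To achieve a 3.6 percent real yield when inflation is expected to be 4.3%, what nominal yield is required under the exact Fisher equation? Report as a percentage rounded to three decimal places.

8.055%

(1 + i) = (1 + r)(1 + π) = 1.03600 × 1.04300 = 1.080548
i = 1.080548 − 1, so the required nominal rate is 8.055%.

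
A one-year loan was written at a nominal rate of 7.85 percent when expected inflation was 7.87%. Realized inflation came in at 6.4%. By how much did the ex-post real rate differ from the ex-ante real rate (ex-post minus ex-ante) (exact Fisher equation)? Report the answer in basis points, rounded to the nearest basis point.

Ex-ante: (1 + 0.0785)/(1 + 0.0787) − 1 = -0.0185%
Ex-post: (1 + 0.0785)/(1 + 0.0640) − 1 = 1.3628%
Difference (ex-post − ex-ante) = 1.3813% → 138 basis points.

138 basis points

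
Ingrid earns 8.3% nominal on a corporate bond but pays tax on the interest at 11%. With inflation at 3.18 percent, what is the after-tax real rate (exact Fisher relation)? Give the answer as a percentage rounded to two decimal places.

After-tax nominal return = 8.3% × (1 − 0.11) = 7.3870%.
1 + r = 1.07387 / 1.03180 = 1.040773
After-tax real rate = 1.040773 − 1 → 4.08%.

4.08%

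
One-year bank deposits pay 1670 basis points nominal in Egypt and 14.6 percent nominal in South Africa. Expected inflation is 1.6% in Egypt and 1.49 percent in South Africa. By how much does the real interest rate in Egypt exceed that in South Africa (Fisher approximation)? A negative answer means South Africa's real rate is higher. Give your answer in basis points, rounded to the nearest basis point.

Egypt: 16.7% − 1.6% = 15.100%
South Africa: 14.6% − 1.49% = 13.110%
Differential = 1.990% → 199 basis points.

199 basis points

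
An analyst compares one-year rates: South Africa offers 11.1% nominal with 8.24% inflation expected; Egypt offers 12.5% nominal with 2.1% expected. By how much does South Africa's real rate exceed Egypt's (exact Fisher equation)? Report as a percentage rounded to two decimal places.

-7.54%

South Africa: (1 + 0.1110)/(1 + 0.0824) − 1 = 2.6423%
Egypt: (1 + 0.1250)/(1 + 0.0210) − 1 = 10.1861%
Differential = 2.6423% − 10.1861% = -7.5438% → -7.54%.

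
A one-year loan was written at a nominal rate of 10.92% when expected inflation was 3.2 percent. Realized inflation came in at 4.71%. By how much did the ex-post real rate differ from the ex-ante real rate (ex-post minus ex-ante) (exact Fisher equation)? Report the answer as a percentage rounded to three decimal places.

-1.550%

Ex-ante: (1 + 0.1092)/(1 + 0.0320) − 1 = 7.4806%
Ex-post: (1 + 0.1092)/(1 + 0.0471) − 1 = 5.9307%
Difference (ex-post − ex-ante) = -1.5500% → -1.550%.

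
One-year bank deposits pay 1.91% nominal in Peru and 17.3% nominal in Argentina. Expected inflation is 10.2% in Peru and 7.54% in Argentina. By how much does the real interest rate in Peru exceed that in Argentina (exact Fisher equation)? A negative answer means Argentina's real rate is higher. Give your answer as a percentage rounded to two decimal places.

-16.60%

Peru: (1 + 0.0191)/(1 + 0.1020) − 1 = -7.5227%
Argentina: (1 + 0.1730)/(1 + 0.0754) − 1 = 9.0757%
Differential = -7.5227% − 9.0757% = -16.5984% → -16.60%.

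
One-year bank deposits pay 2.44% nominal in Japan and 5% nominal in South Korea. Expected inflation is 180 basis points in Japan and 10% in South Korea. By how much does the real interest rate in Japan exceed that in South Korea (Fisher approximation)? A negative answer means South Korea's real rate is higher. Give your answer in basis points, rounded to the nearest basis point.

564 basis points

Japan: 2.44% − 1.8% = 0.640%
South Korea: 5% − 10% = -5.000%
Differential = 5.640% → 564 basis points.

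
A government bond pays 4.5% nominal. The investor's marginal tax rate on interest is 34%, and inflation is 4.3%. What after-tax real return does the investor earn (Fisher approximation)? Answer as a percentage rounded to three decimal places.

-1.330%

After-tax nominal return = 4.5% × (1 − 0.34) = 2.9700%.
r ≈ 2.9700% − 4.3% → -1.330%.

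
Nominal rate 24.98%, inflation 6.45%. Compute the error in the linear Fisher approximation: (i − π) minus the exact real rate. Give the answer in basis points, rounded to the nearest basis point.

112 basis points

Approximate: r ≈ 24.980% − 6.450% = 18.5300%
Exact: (1 + 0.2498)/(1 + 0.0645) − 1 = 17.4072%
Error = 18.5300% − 17.4072% = 1.1228% → 112 basis points.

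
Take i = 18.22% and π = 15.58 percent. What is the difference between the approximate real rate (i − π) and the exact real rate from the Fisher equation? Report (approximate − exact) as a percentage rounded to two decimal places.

0.36%

Approximate: r ≈ 18.220% − 15.580% = 2.6400%
Exact: (1 + 0.1822)/(1 + 0.1558) − 1 = 2.2841%
Error = 2.6400% − 2.2841% = 0.3559% → 0.36%.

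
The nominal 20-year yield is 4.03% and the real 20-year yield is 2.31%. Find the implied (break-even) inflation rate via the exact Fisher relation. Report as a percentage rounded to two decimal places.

(1 + π) = (1 + i)/(1 + r) = 1.04030 / 1.02310 = 1.016812
Break-even inflation = 1.016812 − 1 → 1.68%.

1.68%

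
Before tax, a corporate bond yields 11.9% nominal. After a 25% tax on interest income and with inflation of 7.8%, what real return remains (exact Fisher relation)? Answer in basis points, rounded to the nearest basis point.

104 basis points

After-tax nominal return = 11.9% × (1 − 0.25) = 8.9250%.
1 + r = 1.08925 / 1.07800 = 1.010436
After-tax real rate = 1.010436 − 1 → 104 basis points.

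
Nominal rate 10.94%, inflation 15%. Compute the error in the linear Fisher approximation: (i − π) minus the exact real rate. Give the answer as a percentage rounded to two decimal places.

Approximate: r ≈ 10.940% − 15.000% = -4.0600%
Exact: (1 + 0.1094)/(1 + 0.1500) − 1 = -3.5304%
Error = -4.0600% − (-3.5304%) = -0.5296% → -0.53%.

-0.53%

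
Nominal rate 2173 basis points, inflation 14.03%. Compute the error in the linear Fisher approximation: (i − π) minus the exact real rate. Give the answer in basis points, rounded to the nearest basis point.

Approximate: r ≈ 21.730% − 14.030% = 7.7000%
Exact: (1 + 0.2173)/(1 + 0.1403) − 1 = 6.7526%
Error = 7.7000% − 6.7526% = 0.9474% → 95 basis points.

95 basis points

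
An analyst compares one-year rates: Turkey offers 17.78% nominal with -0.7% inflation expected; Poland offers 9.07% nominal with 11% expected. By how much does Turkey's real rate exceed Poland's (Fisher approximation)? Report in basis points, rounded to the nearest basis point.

2041 basis points

Turkey: 17.78% − (-0.7%) = 18.480%
Poland: 9.07% − 11% = -1.930%
Differential = 20.410% → 2041 basis points.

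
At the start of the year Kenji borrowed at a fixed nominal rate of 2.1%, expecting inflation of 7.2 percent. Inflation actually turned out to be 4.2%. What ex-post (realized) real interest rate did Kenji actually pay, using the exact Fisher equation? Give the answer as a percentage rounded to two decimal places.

-2.02%

Ex-post: (1 + 0.0210)/(1 + 0.0420) − 1 = -2.0154%
So the realized real rate is -2.02%.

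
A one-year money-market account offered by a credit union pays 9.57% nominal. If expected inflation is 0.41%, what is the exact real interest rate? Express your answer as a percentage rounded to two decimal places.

By the Fisher relation, 1 + r = (1 + i)/(1 + π).
1 + r = 1.09570 / 1.00410 = 1.091226
r = 1.091226 − 1 = 9.1226%, i.e. 9.12%.

9.12%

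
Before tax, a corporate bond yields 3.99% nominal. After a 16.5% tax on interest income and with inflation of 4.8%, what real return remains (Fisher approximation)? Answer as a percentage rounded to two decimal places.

After-tax nominal return = 3.99% × (1 − 0.165) = 3.33165%.
r ≈ 3.33165% − 4.8% → -1.47%.

-1.47%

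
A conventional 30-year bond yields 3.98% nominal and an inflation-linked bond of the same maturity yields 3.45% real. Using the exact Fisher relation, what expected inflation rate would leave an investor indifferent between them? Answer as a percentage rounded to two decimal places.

(1 + π) = (1 + i)/(1 + r) = 1.03980 / 1.03450 = 1.005123
Break-even inflation = 1.005123 − 1 → 0.51%.

0.51%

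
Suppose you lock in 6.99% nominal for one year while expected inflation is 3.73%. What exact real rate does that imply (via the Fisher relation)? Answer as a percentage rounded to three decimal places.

1 + r = 1.06990 / 1.03730 = 1.031428
r = 1.031428 − 1 = 3.1428%, i.e. 3.143%.

3.143%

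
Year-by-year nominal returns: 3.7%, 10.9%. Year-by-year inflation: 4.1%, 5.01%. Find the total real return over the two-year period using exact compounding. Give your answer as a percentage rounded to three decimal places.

Nominal growth factor = 1.0370 × 1.1090 = 1.150033
Price-level growth factor = 1.0410 × 1.0501 = 1.093154
Real growth factor = 1.150033 / 1.093154 = 1.052032
Total real return = 1.052032 − 1 → 5.203%.

5.203%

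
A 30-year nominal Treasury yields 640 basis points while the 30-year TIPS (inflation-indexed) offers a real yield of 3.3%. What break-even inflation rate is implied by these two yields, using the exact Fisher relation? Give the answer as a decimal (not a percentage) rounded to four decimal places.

(1 + π) = (1 + i)/(1 + r) = 1.06400 / 1.03300 = 1.030010
Break-even inflation = 1.030010 − 1 → 0.0300.

0.0300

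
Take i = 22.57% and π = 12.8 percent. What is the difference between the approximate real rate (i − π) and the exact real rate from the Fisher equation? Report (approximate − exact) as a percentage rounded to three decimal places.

Approximate: r ≈ 22.570% − 12.800% = 9.7700%
Exact: (1 + 0.2257)/(1 + 0.1280) − 1 = 8.6613%
Error = 9.7700% − 8.6613% = 1.1087% → 1.109%.

1.109%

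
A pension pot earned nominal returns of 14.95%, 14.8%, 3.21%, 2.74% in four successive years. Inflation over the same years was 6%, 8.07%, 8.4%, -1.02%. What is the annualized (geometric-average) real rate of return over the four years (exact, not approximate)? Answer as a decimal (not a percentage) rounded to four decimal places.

0.0330

Nominal growth factor = 1.1495 × 1.1480 × 1.0321 × 1.0274 = 1.39930441
Price-level growth factor = 1.0600 × 1.0807 × 1.0840 × 0.9898 = 1.22910150
Real growth factor = 1.39930441 / 1.22910150 = 1.13847751
Annualized real rate = 1.13847751^(1/4) − 1 = 3.2954% → 0.0330.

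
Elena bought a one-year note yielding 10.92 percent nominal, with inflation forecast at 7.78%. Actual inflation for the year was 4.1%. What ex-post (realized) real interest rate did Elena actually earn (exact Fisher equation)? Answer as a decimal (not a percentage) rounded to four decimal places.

Ex-post: (1 + 0.1092)/(1 + 0.0410) − 1 = 6.5514%
So the realized real rate is 0.0655.

0.0655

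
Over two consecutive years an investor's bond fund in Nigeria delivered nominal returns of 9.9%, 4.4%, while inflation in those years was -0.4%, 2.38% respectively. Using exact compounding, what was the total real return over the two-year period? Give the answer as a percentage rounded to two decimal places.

12.52%

Compound the nominal returns: 1.0990 × 1.0440 = 1.147356.
Compound inflation: 0.9960 × 1.0238 = 1.019705.
Deflate: 1.147356 / 1.019705 = 1.125184.
Total real return = 1.125184 − 1 → 12.52%.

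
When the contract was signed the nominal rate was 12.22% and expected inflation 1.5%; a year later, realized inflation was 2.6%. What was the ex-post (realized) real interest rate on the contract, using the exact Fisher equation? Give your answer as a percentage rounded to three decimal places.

9.376%

Ex-post: (1 + 0.1222)/(1 + 0.0260) − 1 = 9.3762%
So the realized real rate is 9.376%.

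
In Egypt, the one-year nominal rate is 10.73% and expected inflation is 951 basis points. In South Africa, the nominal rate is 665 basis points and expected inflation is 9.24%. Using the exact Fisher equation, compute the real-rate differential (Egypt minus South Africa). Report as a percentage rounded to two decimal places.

3.48%

Egypt: (1 + 0.1073)/(1 + 0.0951) − 1 = 1.11405%
South Africa: (1 + 0.0665)/(1 + 0.0924) − 1 = -2.37093%
Differential = 1.11405% − (-2.37093%) = 3.48498% → 3.48%.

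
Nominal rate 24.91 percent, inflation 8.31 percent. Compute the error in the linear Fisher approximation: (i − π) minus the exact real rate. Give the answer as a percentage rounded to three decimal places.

Approximate: r ≈ 24.910% − 8.310% = 16.6000%
Exact: (1 + 0.2491)/(1 + 0.0831) − 1 = 15.3264%
Error = 16.6000% − 15.3264% = 1.2736% → 1.274%.

1.274%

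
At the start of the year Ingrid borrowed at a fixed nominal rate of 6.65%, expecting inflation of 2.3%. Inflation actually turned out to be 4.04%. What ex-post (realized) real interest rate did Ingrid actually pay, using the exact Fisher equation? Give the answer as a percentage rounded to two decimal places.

2.51%

Ex-post: (1 + 0.0665)/(1 + 0.0404) − 1 = 2.5087%
So the realized real rate is 2.51%.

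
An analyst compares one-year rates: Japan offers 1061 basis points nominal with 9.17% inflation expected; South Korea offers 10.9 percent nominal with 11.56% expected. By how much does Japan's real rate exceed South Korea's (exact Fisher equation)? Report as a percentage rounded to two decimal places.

1.91%

Japan: (1 + 0.1061)/(1 + 0.0917) − 1 = 1.3190%
South Korea: (1 + 0.1090)/(1 + 0.1156) − 1 = -0.5916%
Differential = 1.3190% − (-0.5916%) = 1.9107% → 1.91%.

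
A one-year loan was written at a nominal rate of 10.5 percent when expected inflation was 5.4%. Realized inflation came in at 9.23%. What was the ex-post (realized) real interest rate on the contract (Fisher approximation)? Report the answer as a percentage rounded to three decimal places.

Ex-post: 10.5% − 9.23% = 1.270%
So the realized real rate is 1.270%.

1.270%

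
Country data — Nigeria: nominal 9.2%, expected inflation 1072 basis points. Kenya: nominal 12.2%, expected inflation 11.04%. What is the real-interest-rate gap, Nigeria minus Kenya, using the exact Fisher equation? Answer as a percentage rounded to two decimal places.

Nigeria: (1 + 0.0920)/(1 + 0.1072) − 1 = -1.3728%
Kenya: (1 + 0.1220)/(1 + 0.1104) − 1 = 1.0447%
Differential = -1.3728% − 1.0447% = -2.4175% → -2.42%.

-2.42%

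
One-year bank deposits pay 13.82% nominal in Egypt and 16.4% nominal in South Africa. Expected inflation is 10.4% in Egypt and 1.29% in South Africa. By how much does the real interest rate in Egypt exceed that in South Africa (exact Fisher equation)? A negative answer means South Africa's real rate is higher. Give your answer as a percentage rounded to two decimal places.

-11.82%

Egypt: (1 + 0.1382)/(1 + 0.1040) − 1 = 3.0978%
South Africa: (1 + 0.1640)/(1 + 0.0129) − 1 = 14.9176%
Differential = 3.0978% − 14.9176% = -11.8197% → -11.82%.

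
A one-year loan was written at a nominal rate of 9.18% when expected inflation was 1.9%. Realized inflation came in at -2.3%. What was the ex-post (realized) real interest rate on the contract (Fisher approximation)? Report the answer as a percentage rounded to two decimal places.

11.48%

Ex-post: 9.18% − (-2.3%) = 11.480%
So the realized real rate is 11.48%.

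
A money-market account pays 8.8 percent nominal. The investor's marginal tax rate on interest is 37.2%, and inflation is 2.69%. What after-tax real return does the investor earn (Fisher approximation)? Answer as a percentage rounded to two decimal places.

2.84%

After-tax nominal return = 8.8% × (1 − 0.372) = 5.5264%.
r ≈ 5.5264% − 2.69% → 2.84%.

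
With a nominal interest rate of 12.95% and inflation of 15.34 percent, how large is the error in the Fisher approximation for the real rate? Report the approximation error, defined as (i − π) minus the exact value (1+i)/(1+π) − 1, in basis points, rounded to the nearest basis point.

Approximate: r ≈ 12.950% − 15.340% = -2.3900%
Exact: (1 + 0.1295)/(1 + 0.1534) − 1 = -2.0721%
Error = -2.3900% − (-2.0721%) = -0.3179% → -32 basis points.

-32 basis points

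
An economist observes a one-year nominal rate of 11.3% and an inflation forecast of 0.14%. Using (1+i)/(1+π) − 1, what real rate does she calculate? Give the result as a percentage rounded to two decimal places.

By the Fisher identity, 1 + r = (1 + i)/(1 + π).
1 + r = 1.11300 / 1.00140 = 1.111444
r = 1.111444 − 1 = 11.1444%, i.e. 11.14%.

11.14%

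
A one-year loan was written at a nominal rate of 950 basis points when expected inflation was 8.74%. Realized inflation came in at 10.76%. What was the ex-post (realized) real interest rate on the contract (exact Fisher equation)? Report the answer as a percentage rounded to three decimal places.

Ex-post: (1 + 0.0950)/(1 + 0.1076) − 1 = -1.1376%
So the realized real rate is -1.138%.

-1.138%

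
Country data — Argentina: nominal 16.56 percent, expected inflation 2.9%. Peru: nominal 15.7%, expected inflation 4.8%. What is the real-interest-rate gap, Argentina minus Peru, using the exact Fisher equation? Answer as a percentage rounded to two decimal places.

Argentina: (1 + 0.1656)/(1 + 0.0290) − 1 = 13.2750%
Peru: (1 + 0.1570)/(1 + 0.0480) − 1 = 10.4008%
Differential = 13.2750% − 10.4008% = 2.8743% → 2.87%.

2.87%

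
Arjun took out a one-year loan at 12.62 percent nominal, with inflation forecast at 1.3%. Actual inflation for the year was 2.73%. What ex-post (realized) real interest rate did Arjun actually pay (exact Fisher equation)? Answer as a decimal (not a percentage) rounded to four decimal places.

0.0963

Ex-post: (1 + 0.1262)/(1 + 0.0273) − 1 = 9.6272%
So the realized real rate is 0.0963.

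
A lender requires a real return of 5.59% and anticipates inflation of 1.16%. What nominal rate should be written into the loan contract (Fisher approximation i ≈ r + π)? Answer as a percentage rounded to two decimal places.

6.75%

i ≈ r + π = 5.59% + 1.16% = 6.75%.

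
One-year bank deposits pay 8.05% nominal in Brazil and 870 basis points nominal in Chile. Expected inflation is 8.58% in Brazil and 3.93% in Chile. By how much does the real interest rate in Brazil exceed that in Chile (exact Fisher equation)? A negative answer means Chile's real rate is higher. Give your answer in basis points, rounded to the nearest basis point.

Brazil: (1 + 0.0805)/(1 + 0.0858) − 1 = -0.4881%
Chile: (1 + 0.0870)/(1 + 0.0393) − 1 = 4.5896%
Differential = -0.4881% − 4.5896% = -5.0777% → -508 basis points.

-508 basis points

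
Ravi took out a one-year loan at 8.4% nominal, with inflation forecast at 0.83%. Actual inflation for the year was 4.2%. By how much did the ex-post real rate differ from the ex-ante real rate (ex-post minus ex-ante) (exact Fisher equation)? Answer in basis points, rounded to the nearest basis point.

-348 basis points

Ex-ante: (1 + 0.0840)/(1 + 0.0083) − 1 = 7.5077%
Ex-post: (1 + 0.0840)/(1 + 0.0420) − 1 = 4.0307%
Difference (ex-post − ex-ante) = -3.4770% → -348 basis points.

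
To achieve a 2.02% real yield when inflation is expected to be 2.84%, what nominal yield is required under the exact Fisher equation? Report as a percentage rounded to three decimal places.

4.917%

(1 + i) = (1 + r)(1 + π) = 1.02020 × 1.02840 = 1.04917368
i = 1.04917368 − 1, so the required nominal rate is 4.917%.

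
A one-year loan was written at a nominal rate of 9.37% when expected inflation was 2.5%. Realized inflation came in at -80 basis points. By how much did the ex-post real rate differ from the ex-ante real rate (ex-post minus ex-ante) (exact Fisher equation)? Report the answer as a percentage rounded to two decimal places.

Ex-ante: (1 + 0.0937)/(1 + 0.0250) − 1 = 6.7024%
Ex-post: (1 + 0.0937)/(1 − 0.0080) − 1 = 10.2520%
Difference (ex-post − ex-ante) = 3.5496% → 3.55%.

3.55%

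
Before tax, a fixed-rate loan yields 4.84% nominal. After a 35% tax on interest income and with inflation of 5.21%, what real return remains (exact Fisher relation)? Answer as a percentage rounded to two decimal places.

-1.96%

After-tax nominal return = 4.84% × (1 − 0.35) = 3.1460%.
1 + r = 1.03146 / 1.05210 = 0.980382
After-tax real rate = 0.980382 − 1 → -1.96%.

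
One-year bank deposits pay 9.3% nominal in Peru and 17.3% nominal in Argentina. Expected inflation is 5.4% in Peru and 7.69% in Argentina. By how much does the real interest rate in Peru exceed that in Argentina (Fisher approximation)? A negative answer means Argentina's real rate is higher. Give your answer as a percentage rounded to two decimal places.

Peru: 9.3% − 5.4% = 3.900%
Argentina: 17.3% − 7.69% = 9.610%
Differential = -5.710% → -5.71%.

-5.71%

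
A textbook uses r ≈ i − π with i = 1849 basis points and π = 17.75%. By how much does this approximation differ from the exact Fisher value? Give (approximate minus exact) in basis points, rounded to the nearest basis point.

11 basis points

Approximate: r ≈ 18.490% − 17.750% = 0.7400%
Exact: (1 + 0.1849)/(1 + 0.1775) − 1 = 0.6285%
Error = 0.7400% − 0.6285% = 0.1115% → 11 basis points.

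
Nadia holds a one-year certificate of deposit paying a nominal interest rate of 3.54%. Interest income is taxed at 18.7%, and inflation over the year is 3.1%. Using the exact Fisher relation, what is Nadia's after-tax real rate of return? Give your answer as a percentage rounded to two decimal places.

After-tax nominal return = 3.54% × (1 − 0.187) = 2.87802%.
1 + r = 1.0287802 / 1.03100 = 0.997847
After-tax real rate = 0.997847 − 1 → -0.22%.

-0.22%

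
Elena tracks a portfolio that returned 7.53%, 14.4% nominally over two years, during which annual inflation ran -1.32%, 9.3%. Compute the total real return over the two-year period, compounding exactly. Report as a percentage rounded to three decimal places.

Compound the nominal returns: 1.0753 × 1.1440 = 1.230143.
Compound inflation: 0.9868 × 1.0930 = 1.078572.
Deflate: 1.230143 / 1.078572 = 1.140529.
Total real return = 1.140529 − 1 → 14.053%.

14.053%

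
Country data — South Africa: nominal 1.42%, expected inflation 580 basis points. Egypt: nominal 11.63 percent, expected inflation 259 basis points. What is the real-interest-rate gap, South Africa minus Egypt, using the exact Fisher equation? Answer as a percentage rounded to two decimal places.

South Africa: (1 + 0.0142)/(1 + 0.0580) − 1 = -4.1399%
Egypt: (1 + 0.1163)/(1 + 0.0259) − 1 = 8.8118%
Differential = -4.1399% − 8.8118% = -12.9517% → -12.95%.

-12.95%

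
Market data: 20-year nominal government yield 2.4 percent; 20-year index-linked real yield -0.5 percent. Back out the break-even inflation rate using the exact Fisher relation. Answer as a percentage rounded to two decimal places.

(1 + π) = (1 + i)/(1 + r) = 1.02400 / 0.99500 = 1.029146
Break-even inflation = 1.029146 − 1 → 2.91%.

2.91%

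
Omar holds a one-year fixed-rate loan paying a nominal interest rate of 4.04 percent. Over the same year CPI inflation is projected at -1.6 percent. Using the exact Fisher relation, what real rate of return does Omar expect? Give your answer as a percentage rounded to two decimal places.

5.73%

By the Fisher relation, 1 + r = (1 + i)/(1 + π).
1 + r = 1.04040 / 0.98400 = 1.057317
r = 1.057317 − 1 = 5.7317%, i.e. 5.73%.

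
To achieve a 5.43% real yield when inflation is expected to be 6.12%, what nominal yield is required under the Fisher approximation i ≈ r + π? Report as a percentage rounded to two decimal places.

i ≈ r + π = 5.43% + 6.12% = 11.55%.

11.55%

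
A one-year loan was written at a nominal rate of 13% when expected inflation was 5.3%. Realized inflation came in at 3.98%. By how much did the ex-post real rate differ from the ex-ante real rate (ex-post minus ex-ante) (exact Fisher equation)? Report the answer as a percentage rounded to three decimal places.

Ex-ante: (1 + 0.1300)/(1 + 0.0530) − 1 = 7.3124%
Ex-post: (1 + 0.1300)/(1 + 0.0398) − 1 = 8.6747%
Difference (ex-post − ex-ante) = 1.3623% → 1.362%.

1.362%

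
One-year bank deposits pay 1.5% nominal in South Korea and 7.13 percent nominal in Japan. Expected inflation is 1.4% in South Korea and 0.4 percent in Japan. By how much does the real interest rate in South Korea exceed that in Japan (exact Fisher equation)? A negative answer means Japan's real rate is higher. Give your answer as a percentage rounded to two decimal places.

-6.60%

South Korea: (1 + 0.0150)/(1 + 0.0140) − 1 = 0.0986%
Japan: (1 + 0.0713)/(1 + 0.0040) − 1 = 6.7032%
Differential = 0.0986% − 6.7032% = -6.6046% → -6.60%.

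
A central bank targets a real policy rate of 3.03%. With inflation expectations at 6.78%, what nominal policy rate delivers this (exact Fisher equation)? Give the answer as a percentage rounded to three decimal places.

(1 + i) = (1 + r)(1 + π) = 1.03030 × 1.06780 = 1.10015434
i = 1.10015434 − 1, so the required nominal rate is 10.015%.

10.015%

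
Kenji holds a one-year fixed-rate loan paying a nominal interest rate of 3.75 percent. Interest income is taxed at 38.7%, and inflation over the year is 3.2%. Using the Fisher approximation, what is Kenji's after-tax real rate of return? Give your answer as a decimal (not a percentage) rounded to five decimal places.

-0.00901

After-tax nominal return = 3.75% × (1 − 0.387) = 2.29875%.
r ≈ 2.29875% − 3.2% → -0.00901.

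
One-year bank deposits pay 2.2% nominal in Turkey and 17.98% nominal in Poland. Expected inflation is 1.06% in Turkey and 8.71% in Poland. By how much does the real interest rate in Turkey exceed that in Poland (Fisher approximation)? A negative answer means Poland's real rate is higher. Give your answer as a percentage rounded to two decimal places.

-8.13%

Turkey: 2.2% − 1.06% = 1.140%
Poland: 17.98% − 8.71% = 9.270%
Differential = -8.130% → -8.13%.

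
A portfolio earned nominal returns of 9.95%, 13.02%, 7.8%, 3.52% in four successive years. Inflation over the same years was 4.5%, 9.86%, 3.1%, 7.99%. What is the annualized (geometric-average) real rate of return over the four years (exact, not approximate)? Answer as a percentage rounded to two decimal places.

Compound the nominal returns: 1.0995 × 1.1302 × 1.0780 × 1.0352 = 1.38673527.
Compound inflation: 1.0450 × 1.0986 × 1.0310 × 1.0799 = 1.27819788.
Deflate: 1.38673527 / 1.27819788 = 1.08491439.
Annualized real rate = 1.08491439^(1/4) − 1 = 2.0584% → 2.06%.

2.06%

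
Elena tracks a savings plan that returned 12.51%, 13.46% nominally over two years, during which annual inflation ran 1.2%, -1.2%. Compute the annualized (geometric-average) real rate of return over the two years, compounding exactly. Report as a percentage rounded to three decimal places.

12.992%

Nominal growth factor = 1.1251 × 1.1346 = 1.27653846
Price-level growth factor = 1.0120 × 0.9880 = 0.99985600
Real growth factor = 1.27653846 / 0.99985600 = 1.27672231
Annualized real rate = 1.27672231^(1/2) − 1 = 12.9921% → 12.992%.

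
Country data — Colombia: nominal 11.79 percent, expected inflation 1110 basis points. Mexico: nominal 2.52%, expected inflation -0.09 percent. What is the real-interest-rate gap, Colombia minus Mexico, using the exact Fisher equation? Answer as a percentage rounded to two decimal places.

-1.99%

Colombia: (1 + 0.1179)/(1 + 0.1110) − 1 = 0.6211%
Mexico: (1 + 0.0252)/(1 − 0.0009) − 1 = 2.6124%
Differential = 0.6211% − 2.6124% = -1.9913% → -1.99%.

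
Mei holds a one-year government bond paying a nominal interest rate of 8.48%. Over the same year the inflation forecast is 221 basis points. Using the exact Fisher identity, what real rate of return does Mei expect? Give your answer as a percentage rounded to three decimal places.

6.134%

By the Fisher identity, 1 + r = (1 + i)/(1 + π).
1 + r = 1.08480 / 1.02210 = 1.061344
r = 1.061344 − 1 = 6.1344%, i.e. 6.134%.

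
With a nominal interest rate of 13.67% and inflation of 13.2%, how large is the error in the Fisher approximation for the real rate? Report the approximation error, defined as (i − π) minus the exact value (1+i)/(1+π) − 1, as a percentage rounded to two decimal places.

0.05%

Approximate: r ≈ 13.670% − 13.200% = 0.4700%
Exact: (1 + 0.1367)/(1 + 0.1320) − 1 = 0.4152%
Error = 0.4700% − 0.4152% = 0.0548% → 0.05%.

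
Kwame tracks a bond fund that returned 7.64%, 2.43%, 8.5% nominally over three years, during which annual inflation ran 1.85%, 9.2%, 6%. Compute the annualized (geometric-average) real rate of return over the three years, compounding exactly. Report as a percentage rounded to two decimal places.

0.49%

Compound the nominal returns: 1.0764 × 1.0243 × 1.0850 = 1.19627382.
Compound inflation: 1.0185 × 1.0920 × 1.0600 = 1.17893412.
Deflate: 1.19627382 / 1.17893412 = 1.01470795.
Annualized real rate = 1.01470795^(1/3) − 1 = 0.4879% → 0.49%.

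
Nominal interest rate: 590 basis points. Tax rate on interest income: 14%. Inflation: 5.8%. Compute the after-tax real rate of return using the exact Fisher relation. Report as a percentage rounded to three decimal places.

After-tax nominal return = 5.9% × (1 − 0.14) = 5.0740%.
1 + r = 1.05074 / 1.05800 = 0.993138
After-tax real rate = 0.993138 − 1 → -0.686%.

-0.686%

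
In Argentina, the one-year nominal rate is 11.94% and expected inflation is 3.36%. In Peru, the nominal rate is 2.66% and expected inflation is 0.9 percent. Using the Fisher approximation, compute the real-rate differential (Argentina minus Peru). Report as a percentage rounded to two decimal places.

Argentina: 11.94% − 3.36% = 8.580%
Peru: 2.66% − 0.9% = 1.760%
Differential = 6.820% → 6.82%.

6.82%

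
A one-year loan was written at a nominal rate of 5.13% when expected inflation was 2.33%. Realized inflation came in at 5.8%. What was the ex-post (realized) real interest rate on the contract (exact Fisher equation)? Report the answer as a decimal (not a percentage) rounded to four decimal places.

Ex-post: (1 + 0.0513)/(1 + 0.0580) − 1 = -0.6333%
So the realized real rate is -0.0063.

-0.0063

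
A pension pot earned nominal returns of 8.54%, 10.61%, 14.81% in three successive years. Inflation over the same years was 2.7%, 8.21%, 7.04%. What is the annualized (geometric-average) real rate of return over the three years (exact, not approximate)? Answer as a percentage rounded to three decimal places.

Nominal growth factor = 1.0854 × 1.1061 × 1.1481 = 1.37836402
Price-level growth factor = 1.0270 × 1.0821 × 1.0704 = 1.18955340
Real growth factor = 1.37836402 / 1.18955340 = 1.15872395
Annualized real rate = 1.15872395^(1/3) − 1 = 5.0332% → 5.033%.

5.033%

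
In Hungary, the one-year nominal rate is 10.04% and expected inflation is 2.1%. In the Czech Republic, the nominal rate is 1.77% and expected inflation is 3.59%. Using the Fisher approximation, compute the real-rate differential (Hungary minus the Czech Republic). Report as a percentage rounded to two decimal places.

9.76%

Hungary: 10.04% − 2.1% = 7.940%
The Czech Republic: 1.77% − 3.59% = -1.820%
Differential = 9.760% → 9.76%.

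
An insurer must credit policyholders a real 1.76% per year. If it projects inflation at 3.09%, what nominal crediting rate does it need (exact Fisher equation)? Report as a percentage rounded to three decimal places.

4.904%

(1 + i) = (1 + r)(1 + π) = 1.01760 × 1.03090 = 1.04904384
i = 1.04904384 − 1, so the required nominal rate is 4.904%.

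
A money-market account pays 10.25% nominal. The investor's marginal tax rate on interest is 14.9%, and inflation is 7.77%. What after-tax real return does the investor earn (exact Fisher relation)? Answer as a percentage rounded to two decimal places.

0.88%

After-tax nominal return = 10.25% × (1 − 0.149) = 8.72275%.
1 + r = 1.0872275 / 1.07770 = 1.008841
After-tax real rate = 1.008841 − 1 → 0.88%.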